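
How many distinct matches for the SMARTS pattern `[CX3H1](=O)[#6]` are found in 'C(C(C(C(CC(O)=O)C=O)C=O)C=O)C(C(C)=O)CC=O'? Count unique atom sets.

4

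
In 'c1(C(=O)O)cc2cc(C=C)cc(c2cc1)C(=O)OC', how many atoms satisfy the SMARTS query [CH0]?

2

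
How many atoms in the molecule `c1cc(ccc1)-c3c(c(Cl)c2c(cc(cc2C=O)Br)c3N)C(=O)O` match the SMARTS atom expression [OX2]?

1

The query [OX2] means: aliphatic oxygen with two total connections — ether, hydroxyl, or ester single-bond O.
Check the 24 heavy atoms by environment: 16× c (aromatic, X3) → no; 1× Br (X1) → no; 1× N (X3) → no; 2× C (X3) → no; 2× O (X1) → no; 1× O (X2) → match; 1× Cl (X1) → no.
That gives 1 matching atom.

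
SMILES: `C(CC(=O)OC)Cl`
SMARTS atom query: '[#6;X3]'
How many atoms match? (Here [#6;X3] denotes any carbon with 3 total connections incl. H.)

1

The query [#6;X3] means: any carbon (aromatic or not) with three total connections.
Check the 7 heavy atoms by environment: 3× C (X4) → no; 1× Cl (X1) → no; 1× C (X3) → match; 1× O (X1) → no; 1× O (X2) → no.
That gives 1 matching atom.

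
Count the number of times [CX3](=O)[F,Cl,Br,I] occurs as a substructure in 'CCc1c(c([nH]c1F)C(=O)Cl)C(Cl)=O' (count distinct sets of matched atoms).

2

[CX3](=O)[F,Cl,Br,I] is the SMARTS for an acyl halide: a carbonyl carbon bonded to a halogen.
The molecule carries 2 separate instances of an acyl chloride (-C(=O)Cl) meeting every constraint; each maps to a distinct set of atoms, giving 2 matches.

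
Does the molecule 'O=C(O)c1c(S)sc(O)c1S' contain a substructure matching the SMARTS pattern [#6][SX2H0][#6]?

The pattern [#6][SX2H0][#6] describes an aliphatic sulfur bridging two carbons with no H on the sulfur — a thioether.
The closest candidate here is a thiol (-SH), but the sulfur has H1, not H0 bridging two carbons. No other fragment satisfies the full query, so there is no match.

No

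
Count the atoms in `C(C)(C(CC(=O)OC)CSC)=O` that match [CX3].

2

The query [CX3] means: C with X3: aliphatic carbon with exactly 3 total connections.
Check the 12 heavy atoms by environment: 6× C (X4) → no; 1× S (X2) → no; 2× C (X3) → match; 2× O (X1) → no; 1× O (X2) → no.
That gives 2 matching atoms.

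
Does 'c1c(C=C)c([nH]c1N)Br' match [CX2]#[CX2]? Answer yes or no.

No

The pattern [CX2]#[CX2] describes a carbon-carbon triple bond — an alkyne.
The closest candidate here is a vinyl group (-CH=CH2), but the C=C is a double bond; both carbons are CX3, not CX2. No other fragment satisfies the full query, so there is no match.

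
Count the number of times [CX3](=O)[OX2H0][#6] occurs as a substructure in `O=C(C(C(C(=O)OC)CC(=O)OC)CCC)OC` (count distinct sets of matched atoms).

3

[CX3](=O)[OX2H0][#6] is the SMARTS for an ester: a carbonyl carbon bonded to an oxygen that is itself bonded to carbon (no H on that O).
The molecule carries 3 separate instances of a methyl-ester group (-C(=O)OCH3) meeting every constraint; each maps to a distinct set of atoms, giving 3 matches.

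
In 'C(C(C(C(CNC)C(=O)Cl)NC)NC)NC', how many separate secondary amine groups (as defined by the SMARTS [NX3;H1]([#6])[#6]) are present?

[NX3;H1]([#6])[#6] is the SMARTS for a secondary amine: a trivalent nitrogen with one H, bonded to two carbons.
The molecule carries 4 separate instances of an N-methylamino group (-NHCH3) meeting every constraint; each maps to a distinct set of atoms, giving 4 matches.

4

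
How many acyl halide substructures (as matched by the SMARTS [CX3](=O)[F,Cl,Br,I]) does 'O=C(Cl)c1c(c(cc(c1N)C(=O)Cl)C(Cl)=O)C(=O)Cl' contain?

[CX3](=O)[F,Cl,Br,I] is the SMARTS for an acyl halide: a carbonyl carbon bonded to a halogen.
The molecule carries 4 separate instances of an acyl chloride (-C(=O)Cl) meeting every constraint; each maps to a distinct set of atoms, giving 4 matches.

4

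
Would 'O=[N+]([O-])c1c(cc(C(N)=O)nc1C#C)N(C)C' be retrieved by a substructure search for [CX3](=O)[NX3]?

Yes

The pattern [CX3](=O)[NX3] describes a carbonyl carbon bonded to a trivalent nitrogen — an amide.
The molecule carries a primary amide (-C(=O)NH2), whose atoms satisfy every constraint of the query, so the pattern matches.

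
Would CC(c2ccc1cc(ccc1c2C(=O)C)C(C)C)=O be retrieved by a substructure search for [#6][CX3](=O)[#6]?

The pattern [#6][CX3](=O)[#6] describes a carbonyl carbon (no H) flanked by two carbons — a ketone.
The molecule carries an acetyl/ketone group (-C(=O)CH3), whose atoms satisfy every constraint of the query, so the pattern matches.

Yes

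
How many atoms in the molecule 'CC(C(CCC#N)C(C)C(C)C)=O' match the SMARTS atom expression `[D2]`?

The query [D2] means: atom with exactly two heavy-atom neighbours.
Check the 13 heavy atoms by environment: 3× C (D2) → match; 4× C (D3) → no; 4× C (D1) → no; 1× N (D1) → no; 1× O (D1) → no.
That gives 3 matching atoms.

3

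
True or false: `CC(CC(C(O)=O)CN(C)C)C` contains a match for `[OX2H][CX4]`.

The pattern [OX2H][CX4] describes a hydroxyl oxygen bound to an sp3 (X4) carbon — an aliphatic alcohol.
The closest candidate here is a carboxylic acid group (-C(=O)OH), but the -OH is on a CX3 carbonyl carbon, not a CX4 carbon. No other fragment satisfies the full query, so there is no match.

False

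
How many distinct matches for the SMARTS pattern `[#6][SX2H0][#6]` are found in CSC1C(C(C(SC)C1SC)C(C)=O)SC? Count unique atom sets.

4

[#6][SX2H0][#6] is the SMARTS for a thioether: an aliphatic sulfur bridging two carbons with no H on the sulfur.
The molecule carries 4 separate instances of a methylthio ether (-SCH3) meeting every constraint; each maps to a distinct set of atoms, giving 4 matches.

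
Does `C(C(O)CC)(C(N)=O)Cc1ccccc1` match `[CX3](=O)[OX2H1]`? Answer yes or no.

No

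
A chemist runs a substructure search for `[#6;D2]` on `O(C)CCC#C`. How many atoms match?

3

The query [#6;D2] means: any carbon bonded to exactly two heavy atoms.
Check the 6 heavy atoms by environment: 3× C (D2) → match; 1× O (D2) → no; 2× C (D1) → no.
That gives 3 matching atoms.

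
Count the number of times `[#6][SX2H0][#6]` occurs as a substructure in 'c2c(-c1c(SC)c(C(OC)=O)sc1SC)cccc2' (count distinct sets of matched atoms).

2

[#6][SX2H0][#6] is the SMARTS for a thioether: an aliphatic sulfur bridging two carbons with no H on the sulfur.
The molecule carries 2 separate instances of a methylthio ether (-SCH3) meeting every constraint; each maps to a distinct set of atoms, giving 2 matches.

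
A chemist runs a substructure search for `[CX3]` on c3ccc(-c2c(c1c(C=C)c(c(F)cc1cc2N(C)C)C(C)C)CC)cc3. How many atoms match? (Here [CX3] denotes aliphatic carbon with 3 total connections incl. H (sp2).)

The query [CX3] means: C with X3: aliphatic carbon with exactly 3 total connections.
Check the 27 heavy atoms by environment: 16× c (aromatic, X3) → no; 2× C (X3) → match; 1× F (X1) → no; 1× N (X3) → no; 7× C (X4) → no.
That gives 2 matching atoms.

2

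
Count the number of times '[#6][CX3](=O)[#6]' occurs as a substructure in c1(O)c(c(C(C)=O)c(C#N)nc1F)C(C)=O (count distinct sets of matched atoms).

2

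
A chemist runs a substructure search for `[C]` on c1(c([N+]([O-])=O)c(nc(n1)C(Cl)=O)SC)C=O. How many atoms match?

3

Check the 16 heavy atoms by environment: 2× n (aromatic) → no; 4× c (aromatic) → no; 3× C → match; 3× O → no; 1× Cl → no; 1× N (charge +1) → no; 1× O (charge -1) → no; 1× S → no.
That gives 3 matching atoms.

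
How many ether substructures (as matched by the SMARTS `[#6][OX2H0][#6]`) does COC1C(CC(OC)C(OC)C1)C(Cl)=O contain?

3

[#6][OX2H0][#6] is the SMARTS for an ether: an aliphatic oxygen bridging two carbons with no H on the oxygen.
The molecule carries 3 separate instances of a methoxy ether (-OCH3) meeting every constraint; each maps to a distinct set of atoms, giving 3 matches.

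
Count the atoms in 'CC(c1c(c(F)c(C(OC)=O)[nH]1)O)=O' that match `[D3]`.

6

The query [D3] means: atom with exactly three heavy-atom neighbours.
Check the 14 heavy atoms by environment: 1× n (aromatic, D2) → no; 4× c (aromatic, D3) → match; 2× C (D3) → match; 3× O (D1) → no; 1× O (D2) → no; 2× C (D1) → no; 1× F (D1) → no.
Summing the matching environments: 4 + 2 = 6 matching atoms.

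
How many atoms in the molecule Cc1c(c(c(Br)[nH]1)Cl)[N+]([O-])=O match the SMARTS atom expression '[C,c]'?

5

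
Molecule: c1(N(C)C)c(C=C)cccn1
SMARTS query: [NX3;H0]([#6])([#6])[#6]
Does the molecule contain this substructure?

Yes

The pattern [NX3;H0]([#6])([#6])[#6] describes a trivalent nitrogen with no H, bonded to three carbons — a tertiary amine.
The molecule carries a dimethylamino group (-N(CH3)2), whose atoms satisfy every constraint of the query, so the pattern matches.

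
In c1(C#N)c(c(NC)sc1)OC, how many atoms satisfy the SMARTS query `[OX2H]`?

0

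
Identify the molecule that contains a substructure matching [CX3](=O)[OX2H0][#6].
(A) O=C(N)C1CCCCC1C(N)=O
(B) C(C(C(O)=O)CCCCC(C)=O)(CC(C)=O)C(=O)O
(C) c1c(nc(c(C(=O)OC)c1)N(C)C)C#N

C

[CX3](=O)[OX2H0][#6] describes a carbonyl carbon bonded to an oxygen that is itself bonded to carbon (no H on that O) (an ester).
(A) has a primary amide (-C(=O)NH2) but the carbonyl is bonded to N, not to an O-C linkage.
(B) has a carboxylic acid group (-C(=O)OH) but the singly-bonded O carries H (OX2H1, not H0).
(C) contains a methyl-ester group (-C(=O)OCH3), which satisfies every atom and bond constraint.
So the answer is (C).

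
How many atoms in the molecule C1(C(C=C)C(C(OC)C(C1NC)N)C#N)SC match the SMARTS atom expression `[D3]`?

The query [D3] means: atom with exactly three heavy-atom neighbours.
Check the 17 heavy atoms by environment: 6× C (D3) → match; 1× O (D2) → no; 4× C (D1) → no; 1× S (D2) → no; 2× N (D1) → no; 2× C (D2) → no; 1× N (D2) → no.
That gives 6 matching atoms.

6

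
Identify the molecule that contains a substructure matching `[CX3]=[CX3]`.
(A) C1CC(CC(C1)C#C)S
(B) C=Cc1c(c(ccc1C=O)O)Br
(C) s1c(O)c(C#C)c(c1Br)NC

B

[CX3]=[CX3] describes a non-aromatic C=C double bond between two sp2 carbons (an alkene).
(A) has an ethynyl group (-C#CH) but the C-C bond is a triple bond, not a double bond.
(B) contains a vinyl group (-CH=CH2), which satisfies every atom and bond constraint.
(C) has an ethynyl group (-C#CH) but the C-C bond is a triple bond, not a double bond.
So the answer is (B).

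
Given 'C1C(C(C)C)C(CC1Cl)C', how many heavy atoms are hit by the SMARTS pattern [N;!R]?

The query [N;!R] means: aliphatic nitrogen not in a ring.
Check the 10 heavy atoms by environment: 5× C (in 5-ring) → no; 1× Cl (acyclic) → no; 4× C (acyclic) → no.
No environment satisfies the query, so 0 matching atoms.

0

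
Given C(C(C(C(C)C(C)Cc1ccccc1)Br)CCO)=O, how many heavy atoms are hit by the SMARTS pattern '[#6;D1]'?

Check the 19 heavy atoms by environment: 4× C (D2) → no; 4× C (D3) → no; 2× C (D1) → match; 1× Br (D1) → no; 2× O (D1) → no; 1× c (aromatic, D3) → no; 5× c (aromatic, D2) → no.
That gives 2 matching atoms.

2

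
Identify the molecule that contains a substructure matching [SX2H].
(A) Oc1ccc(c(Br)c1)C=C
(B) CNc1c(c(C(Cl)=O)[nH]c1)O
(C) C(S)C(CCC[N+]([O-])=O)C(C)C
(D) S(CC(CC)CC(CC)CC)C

C

[SX2H] describes an aliphatic sulfur with two connections, one being H (a thiol).
(A) has a hydroxyl group (-OH) but it is an -OH, not an -SH.
(B) has a hydroxyl group (-OH) but it is an -OH, not an -SH.
(C) contains a thiol (-SH), which satisfies every atom and bond constraint.
(D) has a methylthio ether (-SCH3) but the sulfur has H0 (bonded to two carbons), not H1.
So the answer is (C).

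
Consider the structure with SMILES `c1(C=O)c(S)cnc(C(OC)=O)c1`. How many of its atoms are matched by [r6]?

6

The query [r6] means: r6 matches atoms in a six-membered ring.
Check the 13 heavy atoms by environment: 1× n (aromatic, in 6-ring) → match; 5× c (aromatic, in 6-ring) → match; 3× C (acyclic) → no; 3× O (acyclic) → no; 1× S (acyclic) → no.
Summing the matching environments: 1 + 5 = 6 matching atoms.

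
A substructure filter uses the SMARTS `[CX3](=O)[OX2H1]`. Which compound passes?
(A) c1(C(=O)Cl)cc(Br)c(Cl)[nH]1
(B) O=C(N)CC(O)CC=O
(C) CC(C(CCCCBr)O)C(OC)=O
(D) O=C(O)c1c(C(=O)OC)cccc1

D

[CX3](=O)[OX2H1] describes an sp2 carbon double-bonded to O and single-bonded to an -OH oxygen (a carboxylic acid).
(A) has an acyl chloride (-C(=O)Cl) but the carbonyl is bonded to Cl, not to an -OH oxygen.
(B) has a primary amide (-C(=O)NH2) but the carbonyl is bonded to N, not to an -OH oxygen.
(C) has a methyl-ester group (-C(=O)OCH3) but the singly-bonded O has no H (OX2H0, not OX2H1).
(D) contains a carboxylic acid group (-C(=O)OH), which satisfies every atom and bond constraint.
So the answer is (D).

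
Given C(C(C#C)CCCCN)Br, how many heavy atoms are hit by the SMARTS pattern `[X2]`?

2

Check the 10 heavy atoms by environment: 6× C (X4) → no; 1× Br (X1) → no; 1× N (X3) → no; 2× C (X2) → match.
That gives 2 matching atoms.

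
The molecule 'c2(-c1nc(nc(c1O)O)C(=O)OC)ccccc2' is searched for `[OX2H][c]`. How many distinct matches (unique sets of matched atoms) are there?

[OX2H][c] is the SMARTS for a phenol: a hydroxyl oxygen attached to an aromatic carbon.
The molecule carries 2 separate instances of a hydroxyl group (-OH) meeting every constraint; each maps to a distinct set of atoms, giving 2 matches.

2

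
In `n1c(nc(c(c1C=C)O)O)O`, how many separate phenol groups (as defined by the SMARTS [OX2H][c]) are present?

3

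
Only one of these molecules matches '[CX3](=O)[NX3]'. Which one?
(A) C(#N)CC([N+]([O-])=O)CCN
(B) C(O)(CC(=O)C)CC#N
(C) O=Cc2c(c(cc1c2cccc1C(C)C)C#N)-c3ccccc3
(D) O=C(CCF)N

D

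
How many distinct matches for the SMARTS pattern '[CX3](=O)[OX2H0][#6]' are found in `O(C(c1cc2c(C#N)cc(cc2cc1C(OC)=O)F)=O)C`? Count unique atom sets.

[CX3](=O)[OX2H0][#6] is the SMARTS for an ester: a carbonyl carbon bonded to an oxygen that is itself bonded to carbon (no H on that O).
The molecule carries 2 separate instances of a methyl-ester group (-C(=O)OCH3) meeting every constraint; each maps to a distinct set of atoms, giving 2 matches.

2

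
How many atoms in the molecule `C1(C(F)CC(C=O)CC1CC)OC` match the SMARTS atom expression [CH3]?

2

The query [CH3] means: aliphatic carbon with exactly three hydrogens.
Check the 13 heavy atoms by environment: 5× C (H1) → no; 3× C (H2) → no; 2× O (H0) → no; 2× C (H3) → match; 1× F (H0) → no.
That gives 2 matching atoms.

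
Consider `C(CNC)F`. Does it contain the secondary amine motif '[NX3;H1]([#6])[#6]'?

The pattern [NX3;H1]([#6])[#6] describes a trivalent nitrogen with one H, bonded to two carbons — a secondary amine.
The molecule carries an N-methylamino group (-NHCH3), whose atoms satisfy every constraint of the query, so the pattern matches.

Yes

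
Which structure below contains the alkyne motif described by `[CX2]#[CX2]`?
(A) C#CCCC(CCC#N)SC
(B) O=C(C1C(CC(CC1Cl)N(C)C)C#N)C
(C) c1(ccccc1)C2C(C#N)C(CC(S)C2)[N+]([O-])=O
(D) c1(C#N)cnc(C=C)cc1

A

[CX2]#[CX2] describes a carbon-carbon triple bond (an alkyne).
(A) contains an ethynyl group (-C#CH), which satisfies every atom and bond constraint.
(B) has a nitrile (-C#N) but the triple bond is C#N, not C#C.
(C) has a nitrile (-C#N) but the triple bond is C#N, not C#C.
(D) has a vinyl group (-CH=CH2) but the C=C is a double bond; both carbons are CX3, not CX2.
So the answer is (A).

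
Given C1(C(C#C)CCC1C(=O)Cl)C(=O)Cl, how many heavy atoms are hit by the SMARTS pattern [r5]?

Check the 13 heavy atoms by environment: 5× C (in 5-ring) → match; 4× C (acyclic) → no; 2× O (acyclic) → no; 2× Cl (acyclic) → no.
That gives 5 matching atoms.

5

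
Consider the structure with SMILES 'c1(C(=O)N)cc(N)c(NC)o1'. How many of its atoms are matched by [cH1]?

The query [cH1] means: aromatic carbon bearing exactly one hydrogen.
Check the 11 heavy atoms by environment: 1× o (aromatic, H0) → no; 3× c (aromatic, H0) → no; 1× c (aromatic, H1) → match; 1× C (H0) → no; 1× O (H0) → no; 2× N (H2) → no; 1× N (H1) → no; 1× C (H3) → no.
That gives 1 matching atom.

1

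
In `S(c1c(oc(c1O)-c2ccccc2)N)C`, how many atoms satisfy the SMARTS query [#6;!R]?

1

Check the 15 heavy atoms by environment: 1× o (aromatic, in 5-ring) → no; 4× c (aromatic, in 5-ring) → no; 1× O (acyclic) → no; 6× c (aromatic, in 6-ring) → no; 1× S (acyclic) → no; 1× C (acyclic) → match; 1× N (acyclic) → no.
That gives 1 matching atom.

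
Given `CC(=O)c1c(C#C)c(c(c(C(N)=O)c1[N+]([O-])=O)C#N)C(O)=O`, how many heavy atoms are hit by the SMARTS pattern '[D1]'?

Check the 22 heavy atoms by environment: 6× c (aromatic, D3) → no; 2× C (D2) → no; 2× N (D1) → match; 3× C (D3) → no; 5× O (D1) → match; 2× C (D1) → match; 1× N (charge +1, D3) → no; 1× O (charge -1, D1) → match.
Summing the matching environments: 2 + 5 + 2 + 1 = 10 matching atoms.

10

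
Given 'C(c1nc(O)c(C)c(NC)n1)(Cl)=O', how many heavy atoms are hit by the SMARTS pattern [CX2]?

0

Check the 13 heavy atoms by environment: 2× n (aromatic, X2) → no; 4× c (aromatic, X3) → no; 1× N (X3) → no; 2× C (X4) → no; 1× C (X3) → no; 1× O (X1) → no; 1× Cl (X1) → no; 1× O (X2) → no.
No environment satisfies the query, so 0 matching atoms.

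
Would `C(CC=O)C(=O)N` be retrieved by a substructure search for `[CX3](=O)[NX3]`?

Yes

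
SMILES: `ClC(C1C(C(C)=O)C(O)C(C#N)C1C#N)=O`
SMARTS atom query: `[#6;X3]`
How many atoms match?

2

Check the 16 heavy atoms by environment: 6× C (X4) → no; 2× C (X2) → no; 2× N (X1) → no; 2× C (X3) → match; 2× O (X1) → no; 1× O (X2) → no; 1× Cl (X1) → no.
That gives 2 matching atoms.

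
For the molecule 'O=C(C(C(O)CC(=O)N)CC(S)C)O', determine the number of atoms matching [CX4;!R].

6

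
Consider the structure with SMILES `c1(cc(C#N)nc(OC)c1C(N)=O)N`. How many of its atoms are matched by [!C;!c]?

The query [!C;!c] means: neither aliphatic nor aromatic carbon — same as [!#6].
Check the 14 heavy atoms by environment: 1× n (aromatic) → match; 5× c (aromatic) → no; 2× O → match; 3× C → no; 3× N → match.
Summing the matching environments: 1 + 2 + 3 = 6 matching atoms.

6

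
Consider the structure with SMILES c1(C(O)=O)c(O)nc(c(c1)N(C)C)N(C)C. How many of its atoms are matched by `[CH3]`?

4

The query [CH3] means: aliphatic carbon with exactly three hydrogens.
Check the 16 heavy atoms by environment: 1× n (aromatic, H0) → no; 4× c (aromatic, H0) → no; 1× c (aromatic, H1) → no; 2× N (H0) → no; 4× C (H3) → match; 2× O (H1) → no; 1× C (H0) → no; 1× O (H0) → no.
That gives 4 matching atoms.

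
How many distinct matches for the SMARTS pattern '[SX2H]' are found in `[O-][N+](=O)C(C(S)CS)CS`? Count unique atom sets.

3

[SX2H] is the SMARTS for a thiol: an aliphatic sulfur with two connections, one being H.
The molecule carries 3 separate instances of a thiol (-SH) meeting every constraint; each maps to a distinct set of atoms, giving 3 matches.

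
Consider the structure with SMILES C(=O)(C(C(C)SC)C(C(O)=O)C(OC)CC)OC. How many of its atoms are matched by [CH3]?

5

Check the 18 heavy atoms by environment: 5× C (H3) → match; 1× C (H2) → no; 4× C (H1) → no; 1× S (H0) → no; 2× C (H0) → no; 4× O (H0) → no; 1× O (H1) → no.
That gives 5 matching atoms.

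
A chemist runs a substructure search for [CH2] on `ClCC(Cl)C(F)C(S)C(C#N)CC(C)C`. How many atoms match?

2

The query [CH2] means: aliphatic carbon with exactly two hydrogens.
Check the 15 heavy atoms by environment: 2× C (H2) → match; 5× C (H1) → no; 1× F (H0) → no; 2× C (H3) → no; 2× Cl (H0) → no; 1× C (H0) → no; 1× N (H0) → no; 1× S (H1) → no.
That gives 2 matching atoms.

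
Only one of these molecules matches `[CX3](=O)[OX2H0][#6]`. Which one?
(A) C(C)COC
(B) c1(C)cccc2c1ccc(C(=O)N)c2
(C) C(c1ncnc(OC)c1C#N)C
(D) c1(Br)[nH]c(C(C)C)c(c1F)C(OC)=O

D

[CX3](=O)[OX2H0][#6] describes a carbonyl carbon bonded to an oxygen that is itself bonded to carbon (no H on that O) (an ester).
(A) has a methoxy ether (-OCH3) but the ether oxygen is not adjacent to a C=O carbon.
(B) has a primary amide (-C(=O)NH2) but the carbonyl is bonded to N, not to an O-C linkage.
(C) has a methoxy ether (-OCH3) but the ether oxygen is not adjacent to a C=O carbon.
(D) contains a methyl-ester group (-C(=O)OCH3), which satisfies every atom and bond constraint.
So the answer is (D).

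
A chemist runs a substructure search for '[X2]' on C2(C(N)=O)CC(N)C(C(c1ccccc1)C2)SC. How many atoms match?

The query [X2] means: any atom with exactly two total connections (bonds + H).
Check the 18 heavy atoms by environment: 7× C (X4) → no; 6× c (aromatic, X3) → no; 1× C (X3) → no; 1× O (X1) → no; 2× N (X3) → no; 1× S (X2) → match.
That gives 1 matching atom.

1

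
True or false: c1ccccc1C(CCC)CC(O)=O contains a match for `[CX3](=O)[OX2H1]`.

The pattern [CX3](=O)[OX2H1] describes an sp2 carbon double-bonded to O and single-bonded to an -OH oxygen — a carboxylic acid.
The molecule carries a carboxylic acid group (-C(=O)OH), whose atoms satisfy every constraint of the query, so the pattern matches.

True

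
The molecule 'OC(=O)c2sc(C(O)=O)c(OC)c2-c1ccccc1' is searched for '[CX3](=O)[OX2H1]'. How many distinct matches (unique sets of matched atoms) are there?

2

[CX3](=O)[OX2H1] is the SMARTS for a carboxylic acid: an sp2 carbon double-bonded to O and single-bonded to an -OH oxygen.
The molecule carries 2 separate instances of a carboxylic acid group (-C(=O)OH) meeting every constraint; each maps to a distinct set of atoms, giving 2 matches.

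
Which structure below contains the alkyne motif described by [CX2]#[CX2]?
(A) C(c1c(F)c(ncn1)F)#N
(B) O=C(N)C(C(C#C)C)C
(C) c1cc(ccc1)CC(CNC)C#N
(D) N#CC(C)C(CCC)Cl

[CX2]#[CX2] describes a carbon-carbon triple bond (an alkyne).
(A) has a nitrile (-C#N) but the triple bond is C#N, not C#C.
(B) contains an ethynyl group (-C#CH), which satisfies every atom and bond constraint.
(C) has a nitrile (-C#N) but the triple bond is C#N, not C#C.
(D) has a nitrile (-C#N) but the triple bond is C#N, not C#C.
So the answer is (B).

B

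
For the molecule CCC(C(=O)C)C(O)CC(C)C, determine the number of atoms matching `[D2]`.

Check the 12 heavy atoms by environment: 2× C (D2) → match; 4× C (D3) → no; 4× C (D1) → no; 2× O (D1) → no.
That gives 2 matching atoms.

2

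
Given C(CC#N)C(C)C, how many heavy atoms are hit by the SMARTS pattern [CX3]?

0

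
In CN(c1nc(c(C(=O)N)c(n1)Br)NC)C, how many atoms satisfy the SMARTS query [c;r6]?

The query [c;r6] means: aromatic carbon that belongs to a six-membered ring.
Check the 15 heavy atoms by environment: 2× n (aromatic, in 6-ring) → no; 4× c (aromatic, in 6-ring) → match; 1× Br (acyclic) → no; 4× C (acyclic) → no; 1× O (acyclic) → no; 3× N (acyclic) → no.
That gives 4 matching atoms.

4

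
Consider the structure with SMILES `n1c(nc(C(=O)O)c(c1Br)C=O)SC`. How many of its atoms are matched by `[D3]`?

5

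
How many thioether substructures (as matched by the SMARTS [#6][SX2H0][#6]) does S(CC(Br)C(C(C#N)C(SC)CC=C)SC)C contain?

3

[#6][SX2H0][#6] is the SMARTS for a thioether: an aliphatic sulfur bridging two carbons with no H on the sulfur.
The molecule carries 3 separate instances of a methylthio ether (-SCH3) meeting every constraint; each maps to a distinct set of atoms, giving 3 matches.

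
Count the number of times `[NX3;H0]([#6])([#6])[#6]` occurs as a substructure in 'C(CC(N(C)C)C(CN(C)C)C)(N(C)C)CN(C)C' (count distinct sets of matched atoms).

4

[NX3;H0]([#6])([#6])[#6] is the SMARTS for a tertiary amine: a trivalent nitrogen with no H, bonded to three carbons.
The molecule carries 4 separate instances of a dimethylamino group (-N(CH3)2) meeting every constraint; each maps to a distinct set of atoms, giving 4 matches.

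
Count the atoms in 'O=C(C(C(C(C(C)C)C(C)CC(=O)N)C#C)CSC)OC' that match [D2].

5

Check the 21 heavy atoms by environment: 3× C (D2) → match; 7× C (D3) → no; 2× O (D1) → no; 1× O (D2) → match; 6× C (D1) → no; 1× S (D2) → match; 1× N (D1) → no.
Summing the matching environments: 3 + 1 + 1 = 5 matching atoms.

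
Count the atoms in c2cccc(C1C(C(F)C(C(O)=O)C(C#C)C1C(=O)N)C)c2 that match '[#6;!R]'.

The query [#6;!R] means: carbon not in any ring.
Check the 22 heavy atoms by environment: 6× C (in 6-ring) → no; 5× C (acyclic) → match; 6× c (aromatic, in 6-ring) → no; 3× O (acyclic) → no; 1× N (acyclic) → no; 1× F (acyclic) → no.
That gives 5 matching atoms.

5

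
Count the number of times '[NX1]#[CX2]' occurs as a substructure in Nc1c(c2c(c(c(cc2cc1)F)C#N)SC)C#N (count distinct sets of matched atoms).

[NX1]#[CX2] is the SMARTS for a nitrile: a nitrogen triple-bonded to a two-connected carbon.
The molecule carries 2 separate instances of a nitrile (-C#N) meeting every constraint; each maps to a distinct set of atoms, giving 2 matches.

2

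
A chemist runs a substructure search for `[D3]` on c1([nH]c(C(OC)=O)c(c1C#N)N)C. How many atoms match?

5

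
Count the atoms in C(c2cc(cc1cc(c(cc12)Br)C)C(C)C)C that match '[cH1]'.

4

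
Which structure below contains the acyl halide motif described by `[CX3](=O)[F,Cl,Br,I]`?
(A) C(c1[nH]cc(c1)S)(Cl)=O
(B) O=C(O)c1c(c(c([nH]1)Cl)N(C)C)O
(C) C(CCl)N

A

[CX3](=O)[F,Cl,Br,I] describes a carbonyl carbon bonded to a halogen (an acyl halide).
(A) contains an acyl chloride (-C(=O)Cl), which satisfies every atom and bond constraint.
(B) has a carboxylic acid group (-C(=O)OH) but the carbonyl is bonded to -OH, not to a halogen.
(C) has a chloro substituent but the Cl is not on a carbonyl carbon.
So the answer is (A).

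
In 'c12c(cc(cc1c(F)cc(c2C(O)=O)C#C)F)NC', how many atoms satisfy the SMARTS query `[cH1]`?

3

The query [cH1] means: aromatic carbon bearing exactly one hydrogen.
Check the 19 heavy atoms by environment: 7× c (aromatic, H0) → no; 3× c (aromatic, H1) → match; 2× F (H0) → no; 1× N (H1) → no; 1× C (H3) → no; 2× C (H0) → no; 1× C (H1) → no; 1× O (H0) → no; 1× O (H1) → no.
That gives 3 matching atoms.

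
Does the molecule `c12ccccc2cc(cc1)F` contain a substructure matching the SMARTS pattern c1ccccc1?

Yes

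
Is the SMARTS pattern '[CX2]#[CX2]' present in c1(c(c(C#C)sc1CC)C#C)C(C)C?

The pattern [CX2]#[CX2] describes a carbon-carbon triple bond — an alkyne.
The molecule carries an ethynyl group (-C#CH), whose atoms satisfy every constraint of the query, so the pattern matches.

Yes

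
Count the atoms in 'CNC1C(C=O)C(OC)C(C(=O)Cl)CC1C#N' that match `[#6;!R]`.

5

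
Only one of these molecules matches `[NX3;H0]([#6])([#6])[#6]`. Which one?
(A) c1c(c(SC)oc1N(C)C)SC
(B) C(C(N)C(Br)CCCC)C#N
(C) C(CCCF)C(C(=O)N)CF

[NX3;H0]([#6])([#6])[#6] describes a trivalent nitrogen with no H, bonded to three carbons (a tertiary amine).
(A) contains a dimethylamino group (-N(CH3)2), which satisfies every atom and bond constraint.
(B) has a primary amino group (-NH2) but the nitrogen has H2, not H0 with three carbons.
(C) has a primary amide (-C(=O)NH2) but the amide nitrogen has H2 and only one carbon neighbour.
So the answer is (A).

A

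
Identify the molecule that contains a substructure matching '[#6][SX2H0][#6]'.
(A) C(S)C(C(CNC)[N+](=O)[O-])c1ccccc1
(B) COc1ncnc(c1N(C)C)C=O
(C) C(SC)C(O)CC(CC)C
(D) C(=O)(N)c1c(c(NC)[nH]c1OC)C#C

C

[#6][SX2H0][#6] describes an aliphatic sulfur bridging two carbons with no H on the sulfur (a thioether).
(A) has a thiol (-SH) but the sulfur has H1, not H0 bridging two carbons.
(B) has a methoxy ether (-OCH3) but the bridging atom is O, not S.
(C) contains a methylthio ether (-SCH3), which satisfies every atom and bond constraint.
(D) has a methoxy ether (-OCH3) but the bridging atom is O, not S.
So the answer is (C).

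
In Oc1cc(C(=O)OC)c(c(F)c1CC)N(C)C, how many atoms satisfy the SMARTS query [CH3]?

4

Check the 17 heavy atoms by environment: 5× c (aromatic, H0) → no; 1× c (aromatic, H1) → no; 1× C (H0) → no; 2× O (H0) → no; 4× C (H3) → match; 1× C (H2) → no; 1× O (H1) → no; 1× F (H0) → no; 1× N (H0) → no.
That gives 4 matching atoms.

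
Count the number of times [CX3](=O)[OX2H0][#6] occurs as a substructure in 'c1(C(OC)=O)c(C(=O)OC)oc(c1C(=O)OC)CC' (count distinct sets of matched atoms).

[CX3](=O)[OX2H0][#6] is the SMARTS for an ester: a carbonyl carbon bonded to an oxygen that is itself bonded to carbon (no H on that O).
The molecule carries 3 separate instances of a methyl-ester group (-C(=O)OCH3) meeting every constraint; each maps to a distinct set of atoms, giving 3 matches.

3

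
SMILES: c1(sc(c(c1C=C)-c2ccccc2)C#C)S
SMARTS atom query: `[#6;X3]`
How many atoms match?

12

Check the 16 heavy atoms by environment: 1× s (aromatic, X2) → no; 10× c (aromatic, X3) → match; 2× C (X3) → match; 1× S (X2) → no; 2× C (X2) → no.
Summing the matching environments: 10 + 2 = 12 matching atoms.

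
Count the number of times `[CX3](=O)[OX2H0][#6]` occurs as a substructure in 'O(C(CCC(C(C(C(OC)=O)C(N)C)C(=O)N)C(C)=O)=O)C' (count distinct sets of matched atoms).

2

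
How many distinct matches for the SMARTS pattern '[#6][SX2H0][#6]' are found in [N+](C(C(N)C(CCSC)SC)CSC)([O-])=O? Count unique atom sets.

[#6][SX2H0][#6] is the SMARTS for a thioether: an aliphatic sulfur bridging two carbons with no H on the sulfur.
The molecule carries 3 separate instances of a methylthio ether (-SCH3) meeting every constraint; each maps to a distinct set of atoms, giving 3 matches.

3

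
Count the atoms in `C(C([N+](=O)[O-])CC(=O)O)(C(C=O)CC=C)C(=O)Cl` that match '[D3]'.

6

The query [D3] means: atom with exactly three heavy-atom neighbours.
Check the 18 heavy atoms by environment: 4× C (D2) → no; 5× C (D3) → match; 1× N (charge +1, D3) → match; 1× O (charge -1, D1) → no; 5× O (D1) → no; 1× C (D1) → no; 1× Cl (D1) → no.
Summing the matching environments: 5 + 1 = 6 matching atoms.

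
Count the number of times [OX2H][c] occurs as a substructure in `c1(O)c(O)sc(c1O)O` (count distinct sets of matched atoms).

4

[OX2H][c] is the SMARTS for a phenol: a hydroxyl oxygen attached to an aromatic carbon.
The molecule carries 4 separate instances of a hydroxyl group (-OH) meeting every constraint; each maps to a distinct set of atoms, giving 4 matches.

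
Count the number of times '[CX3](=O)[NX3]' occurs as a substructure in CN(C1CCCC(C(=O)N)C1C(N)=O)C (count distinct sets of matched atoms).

2

[CX3](=O)[NX3] is the SMARTS for an amide: a carbonyl carbon bonded to a trivalent nitrogen.
The molecule carries 2 separate instances of a primary amide (-C(=O)NH2) meeting every constraint; each maps to a distinct set of atoms, giving 2 matches.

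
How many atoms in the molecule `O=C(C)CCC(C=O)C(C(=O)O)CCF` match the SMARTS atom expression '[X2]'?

The query [X2] means: any atom with exactly two total connections (bonds + H).
Check the 15 heavy atoms by environment: 7× C (X4) → no; 3× C (X3) → no; 3× O (X1) → no; 1× O (X2) → match; 1× F (X1) → no.
That gives 1 matching atom.

1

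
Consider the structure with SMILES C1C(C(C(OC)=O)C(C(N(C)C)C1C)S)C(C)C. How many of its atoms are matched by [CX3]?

1

The query [CX3] means: C with X3: aliphatic carbon with exactly 3 total connections.
Check the 18 heavy atoms by environment: 13× C (X4) → no; 1× S (X2) → no; 1× N (X3) → no; 1× C (X3) → match; 1× O (X1) → no; 1× O (X2) → no.
That gives 1 matching atom.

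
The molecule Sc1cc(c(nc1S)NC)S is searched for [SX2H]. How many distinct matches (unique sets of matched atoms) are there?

[SX2H] is the SMARTS for a thiol: an aliphatic sulfur with two connections, one being H.
The molecule carries 3 separate instances of a thiol (-SH) meeting every constraint; each maps to a distinct set of atoms, giving 3 matches.

3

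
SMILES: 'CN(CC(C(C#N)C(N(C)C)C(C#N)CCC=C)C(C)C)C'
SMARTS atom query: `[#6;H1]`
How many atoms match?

6

The query [#6;H1] means: any carbon bearing exactly one hydrogen.
Check the 22 heavy atoms by environment: 4× C (H2) → no; 6× C (H1) → match; 2× C (H0) → no; 4× N (H0) → no; 6× C (H3) → no.
That gives 6 matching atoms.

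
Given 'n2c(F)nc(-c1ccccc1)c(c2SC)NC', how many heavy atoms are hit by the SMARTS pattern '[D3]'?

5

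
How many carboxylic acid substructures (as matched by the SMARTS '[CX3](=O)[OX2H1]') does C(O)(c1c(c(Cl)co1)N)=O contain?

1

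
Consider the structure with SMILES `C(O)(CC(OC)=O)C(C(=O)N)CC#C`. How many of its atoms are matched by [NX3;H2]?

1

The query [NX3;H2] means: aliphatic N with 3 total connections, two of them H — an -NH2 nitrogen (amine or amide).
Check the 14 heavy atoms by environment: 2× C (H2, X4) → no; 2× C (H1, X4) → no; 2× C (H0, X3) → no; 2× O (H0, X1) → no; 1× O (H0, X2) → no; 1× C (H3, X4) → no; 1× C (H0, X2) → no; 1× C (H1, X2) → no; 1× O (H1, X2) → no; 1× N (H2, X3) → match.
That gives 1 matching atom.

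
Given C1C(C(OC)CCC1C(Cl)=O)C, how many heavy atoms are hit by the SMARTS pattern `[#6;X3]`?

1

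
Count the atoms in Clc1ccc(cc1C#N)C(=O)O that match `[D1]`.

The query [D1] means: atom with exactly one heavy-atom neighbour (degree 1).
Check the 12 heavy atoms by environment: 3× c (aromatic, D3) → no; 3× c (aromatic, D2) → no; 1× C (D2) → no; 1× N (D1) → match; 1× C (D3) → no; 2× O (D1) → match; 1× Cl (D1) → match.
Summing the matching environments: 1 + 2 + 1 = 4 matching atoms.

4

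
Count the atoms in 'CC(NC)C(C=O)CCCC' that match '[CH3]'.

3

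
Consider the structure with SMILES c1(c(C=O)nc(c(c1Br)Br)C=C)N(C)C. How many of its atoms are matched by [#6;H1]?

2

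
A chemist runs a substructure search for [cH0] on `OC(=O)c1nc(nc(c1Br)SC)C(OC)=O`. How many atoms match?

4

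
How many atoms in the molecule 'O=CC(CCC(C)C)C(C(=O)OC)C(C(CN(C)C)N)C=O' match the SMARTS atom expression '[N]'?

The query [N] means: uppercase N matches aliphatic (non-aromatic) nitrogen only.
Check the 22 heavy atoms by environment: 16× C → no; 4× O → no; 2× N → match.
That gives 2 matching atoms.

2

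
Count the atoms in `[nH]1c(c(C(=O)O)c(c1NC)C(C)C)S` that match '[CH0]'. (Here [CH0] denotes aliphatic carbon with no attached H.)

1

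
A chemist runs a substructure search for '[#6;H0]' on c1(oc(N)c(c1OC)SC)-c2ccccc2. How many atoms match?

5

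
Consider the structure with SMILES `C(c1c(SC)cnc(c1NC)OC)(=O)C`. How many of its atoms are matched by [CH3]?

The query [CH3] means: aliphatic carbon with exactly three hydrogens.
Check the 15 heavy atoms by environment: 1× n (aromatic, H0) → no; 4× c (aromatic, H0) → no; 1× c (aromatic, H1) → no; 1× C (H0) → no; 2× O (H0) → no; 4× C (H3) → match; 1× S (H0) → no; 1× N (H1) → no.
That gives 4 matching atoms.

4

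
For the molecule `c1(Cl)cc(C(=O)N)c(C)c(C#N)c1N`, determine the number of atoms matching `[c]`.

The query [c] means: lowercase c matches aromatic carbon only.
Check the 14 heavy atoms by environment: 6× c (aromatic) → match; 3× C → no; 1× O → no; 3× N → no; 1× Cl → no.
That gives 6 matching atoms.

6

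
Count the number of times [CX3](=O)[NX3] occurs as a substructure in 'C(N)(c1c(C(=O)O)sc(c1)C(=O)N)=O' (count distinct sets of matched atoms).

[CX3](=O)[NX3] is the SMARTS for an amide: a carbonyl carbon bonded to a trivalent nitrogen.
The molecule carries 2 separate instances of a primary amide (-C(=O)NH2) meeting every constraint; each maps to a distinct set of atoms, giving 2 matches.

2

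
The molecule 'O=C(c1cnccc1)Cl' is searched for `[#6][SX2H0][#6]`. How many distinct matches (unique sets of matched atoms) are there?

0

[#6][SX2H0][#6] is the SMARTS for a thioether: an aliphatic sulfur bridging two carbons with no H on the sulfur.
No fragment in the molecule satisfies every constraint, giving 0 matches.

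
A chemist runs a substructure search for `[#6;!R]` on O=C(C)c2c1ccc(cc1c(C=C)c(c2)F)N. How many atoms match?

Check the 17 heavy atoms by environment: 10× c (aromatic, in 6-ring) → no; 1× F (acyclic) → no; 4× C (acyclic) → match; 1× O (acyclic) → no; 1× N (acyclic) → no.
That gives 4 matching atoms.

4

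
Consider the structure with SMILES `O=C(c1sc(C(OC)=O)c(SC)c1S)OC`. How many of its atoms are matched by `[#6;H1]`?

0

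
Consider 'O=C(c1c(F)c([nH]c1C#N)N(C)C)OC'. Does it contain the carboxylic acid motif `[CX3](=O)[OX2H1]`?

The pattern [CX3](=O)[OX2H1] describes an sp2 carbon double-bonded to O and single-bonded to an -OH oxygen — a carboxylic acid.
The closest candidate here is a methyl-ester group (-C(=O)OCH3), but the singly-bonded O has no H (OX2H0, not OX2H1). No other fragment satisfies the full query, so there is no match.

No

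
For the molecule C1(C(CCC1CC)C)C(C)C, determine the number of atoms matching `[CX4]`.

11

Check the 11 heavy atoms by environment: 11× C (X4) → match.
That gives 11 matching atoms.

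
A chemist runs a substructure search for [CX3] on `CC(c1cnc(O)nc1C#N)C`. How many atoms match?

0

The query [CX3] means: C with X3: aliphatic carbon with exactly 3 total connections.
Check the 12 heavy atoms by environment: 2× n (aromatic, X2) → no; 4× c (aromatic, X3) → no; 1× C (X2) → no; 1× N (X1) → no; 1× O (X2) → no; 3× C (X4) → no.
No environment satisfies the query, so 0 matching atoms.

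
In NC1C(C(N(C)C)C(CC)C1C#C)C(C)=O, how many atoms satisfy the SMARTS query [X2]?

Check the 16 heavy atoms by environment: 10× C (X4) → no; 1× C (X3) → no; 1× O (X1) → no; 2× N (X3) → no; 2× C (X2) → match.
That gives 2 matching atoms.

2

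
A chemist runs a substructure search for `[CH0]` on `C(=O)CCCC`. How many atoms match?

0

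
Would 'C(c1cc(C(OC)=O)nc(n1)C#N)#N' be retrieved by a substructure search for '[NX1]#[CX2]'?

Yes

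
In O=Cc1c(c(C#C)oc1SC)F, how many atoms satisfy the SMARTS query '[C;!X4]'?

The query [C;!X4] means: aliphatic carbon that does not have four total connections.
Check the 12 heavy atoms by environment: 1× o (aromatic, X2) → no; 4× c (aromatic, X3) → no; 2× C (X2) → match; 1× F (X1) → no; 1× S (X2) → no; 1× C (X4) → no; 1× C (X3) → match; 1× O (X1) → no.
Summing the matching environments: 2 + 1 = 3 matching atoms.

3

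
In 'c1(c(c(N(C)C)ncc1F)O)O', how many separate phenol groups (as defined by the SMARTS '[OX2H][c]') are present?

[OX2H][c] is the SMARTS for a phenol: a hydroxyl oxygen attached to an aromatic carbon.
The molecule carries 2 separate instances of a hydroxyl group (-OH) meeting every constraint; each maps to a distinct set of atoms, giving 2 matches.

2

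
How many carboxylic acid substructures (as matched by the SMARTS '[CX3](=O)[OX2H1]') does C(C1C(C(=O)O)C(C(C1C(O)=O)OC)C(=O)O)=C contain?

3

[CX3](=O)[OX2H1] is the SMARTS for a carboxylic acid: an sp2 carbon double-bonded to O and single-bonded to an -OH oxygen.
The molecule carries 3 separate instances of a carboxylic acid group (-C(=O)OH) meeting every constraint; each maps to a distinct set of atoms, giving 3 matches.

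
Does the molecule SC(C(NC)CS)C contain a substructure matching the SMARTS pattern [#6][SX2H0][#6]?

No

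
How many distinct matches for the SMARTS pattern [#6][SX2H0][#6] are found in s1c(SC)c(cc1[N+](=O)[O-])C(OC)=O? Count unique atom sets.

[#6][SX2H0][#6] is the SMARTS for a thioether: an aliphatic sulfur bridging two carbons with no H on the sulfur.
Exactly one fragment in the molecule meets all constraints, giving 1 match.

1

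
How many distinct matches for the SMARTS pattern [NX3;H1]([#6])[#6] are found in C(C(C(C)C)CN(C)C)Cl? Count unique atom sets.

[NX3;H1]([#6])[#6] is the SMARTS for a secondary amine: a trivalent nitrogen with one H, bonded to two carbons.
The molecule has a dimethylamino group (-N(CH3)2), but the nitrogen has H0, not H1; nothing else fits, so there are 0 matches.

0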